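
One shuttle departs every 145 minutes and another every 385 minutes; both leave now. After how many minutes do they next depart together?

145 = 5 · 29; 385 = 5 · 7 · 11
max exponents: 5 · 7 · 11 · 29 = 11165

11165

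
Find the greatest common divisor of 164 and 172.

Euclid: 172 = 1·164 + 8; 164 = 20·8 + 4; 8 = 2·4 + 0. Last nonzero remainder: 4.

4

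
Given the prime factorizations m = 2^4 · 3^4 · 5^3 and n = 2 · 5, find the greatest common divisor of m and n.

10

min exponent per shared prime: 2 · 5 = 10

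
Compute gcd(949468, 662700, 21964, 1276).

gcd(949468, 662700): 949468 = 1·662700 + 286768; 662700 = 2·286768 + 89164; 286768 = 3·89164 + 19276; 89164 = 4·19276 + 12060; 19276 = 1·12060 + 7216; 12060 = 1·7216 + 4844; 7216 = 1·4844 + 2372; 4844 = 2·2372 + 100; 2372 = 23·100 + 72; 100 = 1·72 + 28; 72 = 2·28 + 16; 28 = 1·16 + 12; 16 = 1·12 + 4; 12 = 3·4 + 0 → 4
gcd(4, 21964): 21964 = 5491·4 + 0 → 4
gcd(4, 1276): 1276 = 319·4 + 0 → 4

4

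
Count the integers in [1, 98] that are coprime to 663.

57

663 = 3·13·17. Inclusion–exclusion on these primes:
98 − ⌊98/3⌋ − ⌊98/13⌋ − ⌊98/17⌋ + ⌊98/39⌋ + ⌊98/51⌋ + ⌊98/221⌋ − ⌊98/663⌋ = 57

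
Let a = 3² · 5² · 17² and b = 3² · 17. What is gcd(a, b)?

min exponent per shared prime: 3² · 17 = 153

153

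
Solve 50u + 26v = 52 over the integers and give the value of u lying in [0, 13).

gcd(50, 26) = 2 (Euclid: 50 = 1·26 + 24; 26 = 1·24 + 2; 24 = 12·2 + 0), and 2 | 52.
Extended Euclid: 50·(-1) + 26·(2) = 2. Scale by 26: u₀ = -26.
General solution u = u₀ + 13t; reducing mod 13 gives u = 0 (and v = 2).

0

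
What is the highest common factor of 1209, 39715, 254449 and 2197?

13

gcd(1209, 39715): 39715 = 32·1209 + 1027; 1209 = 1·1027 + 182; 1027 = 5·182 + 117; 182 = 1·117 + 65; 117 = 1·65 + 52; 65 = 1·52 + 13; 52 = 4·13 + 0 → 13
gcd(13, 254449): 254449 = 19573·13 + 0 → 13
gcd(13, 2197): 2197 = 169·13 + 0 → 13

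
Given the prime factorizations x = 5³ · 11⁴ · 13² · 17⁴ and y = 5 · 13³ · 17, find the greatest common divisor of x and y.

min exponent per shared prime: 5 · 13² · 17 = 14365

14365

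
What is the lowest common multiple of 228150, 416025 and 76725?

lcm(228150, 416025) = 228150·416025/gcd = 94916103750/225 = 421849350
lcm(421849350, 76725) = 421849350·76725/gcd = 32366391378750/225 = 143850628350

143850628350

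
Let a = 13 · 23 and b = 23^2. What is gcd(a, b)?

min exponent per shared prime: 23 = 23

23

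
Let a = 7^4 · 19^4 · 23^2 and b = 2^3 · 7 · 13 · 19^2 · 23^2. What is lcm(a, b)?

17214546066536

max exponent per prime: 2^3 · 7^4 · 13 · 19^4 · 23^2 = 17214546066536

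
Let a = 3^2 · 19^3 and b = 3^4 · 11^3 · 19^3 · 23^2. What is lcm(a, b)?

max exponent per prime: 3^4 · 11^3 · 19^3 · 23^2 = 391182618321

391182618321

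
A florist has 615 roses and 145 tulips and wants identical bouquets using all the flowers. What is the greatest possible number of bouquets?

615 = 3 · 5 · 41
145 = 5 · 29
Common: 5 = 5

5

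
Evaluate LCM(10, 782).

3910

10 = 2 · 5; 782 = 2 · 17 · 23
max exponents: 2 · 5 · 17 · 23 = 3910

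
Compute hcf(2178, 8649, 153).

gcd(2178, 8649): 8649 = 3·2178 + 2115; 2178 = 1·2115 + 63; 2115 = 33·63 + 36; 63 = 1·36 + 27; 36 = 1·27 + 9; 27 = 3·9 + 0 → 9
gcd(9, 153): 153 = 17·9 + 0 → 9

9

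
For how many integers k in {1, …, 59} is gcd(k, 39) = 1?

37

Prime factors of 39: 3, 13. Count integers ≤ 59 divisible by none of them.
By inclusion–exclusion: 59 − ⌊59/3⌋ − ⌊59/13⌋ + ⌊59/39⌋ = 37.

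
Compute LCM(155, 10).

155 = 5 · 31; 10 = 2 · 5
max exponents: 2 · 5 · 31 = 310

310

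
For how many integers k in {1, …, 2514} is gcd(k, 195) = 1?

195 = 3·5·13. Inclusion–exclusion on these primes:
2514 − ⌊2514/3⌋ − ⌊2514/5⌋ − ⌊2514/13⌋ + ⌊2514/15⌋ + ⌊2514/39⌋ + ⌊2514/65⌋ − ⌊2514/195⌋ = 1238

1238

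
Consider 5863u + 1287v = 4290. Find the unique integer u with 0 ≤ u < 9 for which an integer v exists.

Reduce mod 1287: 5863u ≡ 4290 (mod 1287). With g = gcd(5863, 1287) = 143 dividing 4290, divide through: 41u ≡ 30 (mod 9).
Since gcd(41, 9) = 1, u ≡ 30·(41)⁻¹ ≡ 6 (mod 9). Smallest non-negative: 6.

6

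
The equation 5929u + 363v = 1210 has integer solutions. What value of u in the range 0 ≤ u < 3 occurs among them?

Euclid: 5929 = 16·363 + 121; 363 = 3·121 + 0 → gcd = 121; 1210 = 121·10.
Back-substitution yields 5929·(1) + 363·(-16) = 121, so one solution is u = 1·10 = 10, v = -16·10 = -160.
Solutions in u differ by 363/121 = 3; the one in [0, 3) is 10 mod 3 = 1.

1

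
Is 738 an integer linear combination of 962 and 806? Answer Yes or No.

gcd(962, 806): 962 = 1·806 + 156; 806 = 5·156 + 26; 156 = 6·26 + 0 → 26
26 does not divide 738, so a solution does not exist.

No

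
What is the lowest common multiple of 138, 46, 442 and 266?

4056234

138 = 2 · 3 · 23; 46 = 2 · 23; 442 = 2 · 13 · 17; 266 = 2 · 7 · 19
lcm takes max exponent of each prime: 2 · 3 · 7 · 13 · 17 · 19 · 23 = 4056234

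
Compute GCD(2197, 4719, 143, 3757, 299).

13

2197 = 13³; 4719 = 3 · 11² · 13; 143 = 11 · 13; 3757 = 13 · 17²; 299 = 13 · 23
gcd takes min exponent of each prime: 13 = 13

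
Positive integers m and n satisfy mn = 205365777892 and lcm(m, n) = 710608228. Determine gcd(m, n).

gcd·lcm = product, so gcd = 205365777892/710608228 = 289.

289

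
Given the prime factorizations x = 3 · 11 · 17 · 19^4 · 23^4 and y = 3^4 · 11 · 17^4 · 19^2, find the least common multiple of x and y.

2713933097393277771

max exponent per prime: 3^4 · 11 · 17^4 · 19^4 · 23^4 = 2713933097393277771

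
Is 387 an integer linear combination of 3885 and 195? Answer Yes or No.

By Bézout, 3885x − 195y = 387 has integer solutions iff gcd(3885, 195) | 387.
Euclid: 3885 = 19·195 + 180; 195 = 1·180 + 15; 180 = 12·15 + 0. gcd = 15; 387 mod 15 = 12. No.

No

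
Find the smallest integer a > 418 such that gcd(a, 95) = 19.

95 = 19·5. Any a with gcd(a, 95) = 19 is a multiple of 19, say 19s, with s coprime to 5.
Need s > 418/19, so s ≥ 23. First s ≥ 23 with gcd(s, 5) = 1 is s = 23. Thus a = 19·23 = 437.

437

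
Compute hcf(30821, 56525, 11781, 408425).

gcd(30821, 56525): 56525 = 1·30821 + 25704; 30821 = 1·25704 + 5117; 25704 = 5·5117 + 119; 5117 = 43·119 + 0 → 119
gcd(119, 11781): 11781 = 99·119 + 0 → 119
gcd(119, 408425): 408425 = 3432·119 + 17; 119 = 7·17 + 0 → 17

17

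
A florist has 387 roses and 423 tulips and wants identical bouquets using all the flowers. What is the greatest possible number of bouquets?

9

Euclid: 423 = 1·387 + 36; 387 = 10·36 + 27; 36 = 1·27 + 9; 27 = 3·9 + 0. Last nonzero remainder: 9.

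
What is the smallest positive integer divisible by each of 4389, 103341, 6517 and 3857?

4389 = 3 · 7 · 11 · 19; 103341 = 3 · 7² · 19 · 37; 6517 = 7³ · 19; 3857 = 7 · 19 · 29
lcm takes max exponent of each prime: 3 · 7³ · 11 · 19 · 29 · 37 = 230760453

230760453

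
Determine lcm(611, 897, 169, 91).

lcm(611, 897) = 611·897/gcd = 548067/13 = 42159
lcm(42159, 169) = 42159·169/gcd = 7124871/13 = 548067
lcm(548067, 91) = 548067·91/gcd = 49874097/13 = 3836469

3836469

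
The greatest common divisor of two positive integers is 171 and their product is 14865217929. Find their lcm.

86931099

gcd·lcm = product, so lcm = 14865217929/171 = 86931099.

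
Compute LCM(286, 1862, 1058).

140854714

286 = 2 · 11 · 13; 1862 = 2 · 7² · 19; 1058 = 2 · 23²
lcm takes max exponent of each prime: 2 · 7² · 11 · 13 · 19 · 23² = 140854714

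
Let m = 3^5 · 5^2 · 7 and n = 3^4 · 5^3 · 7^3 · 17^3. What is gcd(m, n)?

14175

min exponent per shared prime: 3^4 · 5^2 · 7 = 14175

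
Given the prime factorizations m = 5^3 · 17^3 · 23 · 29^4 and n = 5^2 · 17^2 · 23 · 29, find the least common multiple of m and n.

max exponent per prime: 5^3 · 17^3 · 23 · 29^4 = 9990255714875

9990255714875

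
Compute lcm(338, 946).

338 = 2 · 13²; 946 = 2 · 11 · 43
max exponents: 2 · 11 · 13² · 43 = 159874

159874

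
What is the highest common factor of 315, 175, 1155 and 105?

35

gcd(315, 175): 315 = 1·175 + 140; 175 = 1·140 + 35; 140 = 4·35 + 0 → 35
gcd(35, 1155): 1155 = 33·35 + 0 → 35
gcd(35, 105): 105 = 3·35 + 0 → 35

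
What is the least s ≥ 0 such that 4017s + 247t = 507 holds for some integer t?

Euclid: 4017 = 16·247 + 65; 247 = 3·65 + 52; 65 = 1·52 + 13; 52 = 4·13 + 0 → gcd = 13; 507 = 13·39.
Back-substitution yields 4017·(4) + 247·(-65) = 13, so one solution is s = 4·39 = 156, t = -65·39 = -2535.
Solutions in s differ by 247/13 = 19; the one in [0, 19) is 156 mod 19 = 4.

4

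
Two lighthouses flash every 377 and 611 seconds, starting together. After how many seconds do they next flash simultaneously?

377 = 13 · 29; 611 = 13 · 47
max exponents: 13 · 29 · 47 = 17719

17719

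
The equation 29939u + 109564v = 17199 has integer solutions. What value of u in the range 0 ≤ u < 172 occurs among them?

125

Reduce mod 109564: 29939u ≡ 17199 (mod 109564). With g = gcd(29939, 109564) = 637 dividing 17199, divide through: 47u ≡ 27 (mod 172).
Since gcd(47, 172) = 1, u ≡ 27·(47)⁻¹ ≡ 125 (mod 172). Smallest non-negative: 125.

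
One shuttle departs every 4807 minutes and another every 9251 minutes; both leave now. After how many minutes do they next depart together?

4807 = 11 · 19 · 23; 9251 = 11 · 29²
max exponents: 11 · 19 · 23 · 29² = 4042687

4042687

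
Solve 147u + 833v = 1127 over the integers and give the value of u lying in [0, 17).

2

Reduce mod 833: 147u ≡ 1127 (mod 833). With g = gcd(147, 833) = 49 dividing 1127, divide through: 3u ≡ 23 (mod 17).
Since gcd(3, 17) = 1, u ≡ 23·(3)⁻¹ ≡ 2 (mod 17). Smallest non-negative: 2.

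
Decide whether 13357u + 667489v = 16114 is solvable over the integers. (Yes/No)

gcd(13357, 667489): 667489 = 49·13357 + 12996; 13357 = 1·12996 + 361; 12996 = 36·361 + 0 → 361
361 does not divide 16114, so a solution does not exist.

No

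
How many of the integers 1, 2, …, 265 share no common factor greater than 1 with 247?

247 = 13·19. Inclusion–exclusion on these primes:
265 − ⌊265/13⌋ − ⌊265/19⌋ + ⌊265/247⌋ = 233

233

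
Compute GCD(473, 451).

11

Euclid: 473 = 1·451 + 22; 451 = 20·22 + 11; 22 = 2·11 + 0. Last nonzero remainder: 11.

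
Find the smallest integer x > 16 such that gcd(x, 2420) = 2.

18

Multiples of 2 above 16: 2·9, 2·10, … . Need the cofactor coprime to 2420/2 = 1210.
Checking s = 9, 10, … the first with gcd(s, 1210) = 1 is s = 9, giving 18.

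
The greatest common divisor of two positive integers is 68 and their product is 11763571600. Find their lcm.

172993700

gcd·lcm = product, so lcm = 11763571600/68 = 172993700.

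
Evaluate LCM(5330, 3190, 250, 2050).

lcm(5330, 3190) = 5330·3190/gcd = 17002700/10 = 1700270
lcm(1700270, 250) = 1700270·250/gcd = 425067500/10 = 42506750
lcm(42506750, 2050) = 42506750·2050/gcd = 87138837500/2050 = 42506750

42506750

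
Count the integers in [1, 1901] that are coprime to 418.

Prime factors of 418: 2, 11, 19. Count integers ≤ 1901 divisible by none of them.
By inclusion–exclusion: 1901 − ⌊1901/2⌋ − ⌊1901/11⌋ − ⌊1901/19⌋ + ⌊1901/22⌋ + ⌊1901/38⌋ + ⌊1901/209⌋ − ⌊1901/418⌋ = 820.

820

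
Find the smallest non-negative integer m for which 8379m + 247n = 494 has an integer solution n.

0

gcd(8379, 247) = 19 (Euclid: 8379 = 33·247 + 228; 247 = 1·228 + 19; 228 = 12·19 + 0), and 19 | 494.
Extended Euclid: 8379·(-1) + 247·(34) = 19. Scale by 26: m₀ = -26.
General solution m = m₀ + 13t; reducing mod 13 gives m = 0 (and n = 2).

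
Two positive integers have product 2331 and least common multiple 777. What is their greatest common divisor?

From gcd × lcm = mn: gcd = 2331 / 777 = 3.

3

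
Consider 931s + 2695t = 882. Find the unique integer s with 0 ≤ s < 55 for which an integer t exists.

27

Reduce mod 2695: 931s ≡ 882 (mod 2695). With g = gcd(931, 2695) = 49 dividing 882, divide through: 19s ≡ 18 (mod 55).
Since gcd(19, 55) = 1, s ≡ 18·(19)⁻¹ ≡ 27 (mod 55). Smallest non-negative: 27.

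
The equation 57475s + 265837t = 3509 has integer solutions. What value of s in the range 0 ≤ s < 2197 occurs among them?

1124

Reduce mod 265837: 57475s ≡ 3509 (mod 265837). With g = gcd(57475, 265837) = 121 dividing 3509, divide through: 475s ≡ 29 (mod 2197).
Since gcd(475, 2197) = 1, s ≡ 29·(475)⁻¹ ≡ 1124 (mod 2197). Smallest non-negative: 1124.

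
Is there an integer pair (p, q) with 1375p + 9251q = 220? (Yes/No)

By Bézout, 1375p + 9251q = 220 has integer solutions iff gcd(1375, 9251) | 220.
Euclid: 9251 = 6·1375 + 1001; 1375 = 1·1001 + 374; 1001 = 2·374 + 253; 374 = 1·253 + 121; 253 = 2·121 + 11; 121 = 11·11 + 0. gcd = 11; 220 mod 11 = 0. Yes.

Yes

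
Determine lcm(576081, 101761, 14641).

58622578641

lcm(576081, 101761) = 576081·101761/gcd = 58622578641/121 = 484484121
lcm(484484121, 14641) = 484484121·14641/gcd = 7093332015561/121 = 58622578641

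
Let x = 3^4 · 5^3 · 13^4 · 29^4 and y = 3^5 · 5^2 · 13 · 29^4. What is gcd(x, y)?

min exponent per shared prime: 3^4 · 5^2 · 13 · 29^4 = 18619172325

18619172325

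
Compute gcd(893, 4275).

893 = 19 · 47
4275 = 3² · 5² · 19
Common: 19 = 19

19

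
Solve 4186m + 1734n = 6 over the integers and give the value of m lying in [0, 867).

384

Euclid: 4186 = 2·1734 + 718; 1734 = 2·718 + 298; 718 = 2·298 + 122; 298 = 2·122 + 54; 122 = 2·54 + 14; 54 = 3·14 + 12; 14 = 1·12 + 2; 12 = 6·2 + 0 → gcd = 2; 6 = 2·3.
Back-substitution yields 4186·(128) + 1734·(-309) = 2, so one solution is m = 128·3 = 384, n = -309·3 = -927.
Solutions in m differ by 1734/2 = 867; the one in [0, 867) is 384 mod 867 = 384.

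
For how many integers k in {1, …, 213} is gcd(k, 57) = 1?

134

Prime factors of 57: 3, 19. Count integers ≤ 213 divisible by none of them.
By inclusion–exclusion: 213 − ⌊213/3⌋ − ⌊213/19⌋ + ⌊213/57⌋ = 134.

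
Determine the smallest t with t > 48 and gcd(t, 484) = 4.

52

gcd(t, 484) = 4 forces 4 | t; write t = 4s. Then gcd(4s, 4·121) = 4·gcd(s, 121), so need gcd(s, 121) = 1.
4s > 48 gives s ≥ 13. The least s ≥ 13 coprime to 121 is 13, so t = 4·13 = 52.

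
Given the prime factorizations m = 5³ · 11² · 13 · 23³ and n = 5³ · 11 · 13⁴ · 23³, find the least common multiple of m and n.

max exponent per prime: 5³ · 11² · 13⁴ · 23³ = 5255963015875

5255963015875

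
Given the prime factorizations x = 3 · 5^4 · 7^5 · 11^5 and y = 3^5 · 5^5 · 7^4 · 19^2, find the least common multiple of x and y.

742022583139096875

max exponent per prime: 3^5 · 5^5 · 7^5 · 11^5 · 19^2 = 742022583139096875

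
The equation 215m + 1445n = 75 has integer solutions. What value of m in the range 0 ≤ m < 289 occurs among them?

gcd(215, 1445) = 5 (Euclid: 1445 = 6·215 + 155; 215 = 1·155 + 60; 155 = 2·60 + 35; 60 = 1·35 + 25; 35 = 1·25 + 10; 25 = 2·10 + 5; 10 = 2·5 + 0), and 5 | 75.
Extended Euclid: 215·(121) + 1445·(-18) = 5. Scale by 15: m₀ = 1815.
General solution m = m₀ + 289t; reducing mod 289 gives m = 81 (and n = -12).

81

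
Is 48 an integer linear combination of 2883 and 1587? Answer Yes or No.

By Bézout, 2883s + 1587t = 48 has integer solutions iff gcd(2883, 1587) | 48.
Euclid: 2883 = 1·1587 + 1296; 1587 = 1·1296 + 291; 1296 = 4·291 + 132; 291 = 2·132 + 27; 132 = 4·27 + 24; 27 = 1·24 + 3; 24 = 8·3 + 0. gcd = 3; 48 mod 3 = 0. Yes.

Yes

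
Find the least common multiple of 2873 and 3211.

54587

gcd first: 3211 = 1·2873 + 338; 2873 = 8·338 + 169; 338 = 2·169 + 0 → gcd = 169
lcm = 2873·3211/gcd = 9225203/169 = 54587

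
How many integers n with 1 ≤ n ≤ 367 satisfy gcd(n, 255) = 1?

Prime factors of 255: 3, 5, 17. Count integers ≤ 367 divisible by none of them.
By inclusion–exclusion: 367 − ⌊367/3⌋ − ⌊367/5⌋ − ⌊367/17⌋ + ⌊367/15⌋ + ⌊367/51⌋ + ⌊367/85⌋ − ⌊367/255⌋ = 185.

185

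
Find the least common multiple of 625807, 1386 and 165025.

lcm(625807, 1386) = 625807·1386/gcd = 867368502/7 = 123909786
lcm(123909786, 165025) = 123909786·165025/gcd = 20448212434650/161 = 127007530650

127007530650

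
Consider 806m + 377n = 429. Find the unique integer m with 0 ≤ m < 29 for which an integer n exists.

1

Reduce mod 377: 806m ≡ 429 (mod 377). With g = gcd(806, 377) = 13 dividing 429, divide through: 62m ≡ 33 (mod 29).
Since gcd(62, 29) = 1, m ≡ 33·(62)⁻¹ ≡ 1 (mod 29). Smallest non-negative: 1.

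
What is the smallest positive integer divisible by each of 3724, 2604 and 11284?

3724 = 2² · 7² · 19; 2604 = 2² · 3 · 7 · 31; 11284 = 2² · 7 · 13 · 31
lcm takes max exponent of each prime: 2² · 3 · 7² · 13 · 19 · 31 = 4502316

4502316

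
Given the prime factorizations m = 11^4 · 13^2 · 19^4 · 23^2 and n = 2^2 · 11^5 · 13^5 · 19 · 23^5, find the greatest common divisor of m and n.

min exponent per shared prime: 11^4 · 13^2 · 19 · 23^2 = 24869480779

24869480779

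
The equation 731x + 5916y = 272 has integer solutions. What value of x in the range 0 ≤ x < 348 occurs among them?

316

Euclid: 5916 = 8·731 + 68; 731 = 10·68 + 51; 68 = 1·51 + 17; 51 = 3·17 + 0 → gcd = 17; 272 = 17·16.
Back-substitution yields 731·(-89) + 5916·(11) = 17, so one solution is x = -89·16 = -1424, y = 11·16 = 176.
Solutions in x differ by 5916/17 = 348; the one in [0, 348) is -1424 mod 348 = 316.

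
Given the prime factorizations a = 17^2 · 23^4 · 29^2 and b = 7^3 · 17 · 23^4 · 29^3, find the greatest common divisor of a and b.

min exponent per shared prime: 17 · 23^4 · 29^2 = 4000886777

4000886777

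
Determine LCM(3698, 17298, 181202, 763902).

2145518838162

3698 = 2 · 43²; 17298 = 2 · 3² · 31²; 181202 = 2 · 7² · 43²; 763902 = 2 · 3² · 31 · 37²
lcm takes max exponent of each prime: 2 · 3² · 7² · 31² · 37² · 43² = 2145518838162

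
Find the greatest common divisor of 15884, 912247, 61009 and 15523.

gcd(15884, 912247): 912247 = 57·15884 + 6859; 15884 = 2·6859 + 2166; 6859 = 3·2166 + 361; 2166 = 6·361 + 0 → 361
gcd(361, 61009): 61009 = 169·361 + 0 → 361
gcd(361, 15523): 15523 = 43·361 + 0 → 361

361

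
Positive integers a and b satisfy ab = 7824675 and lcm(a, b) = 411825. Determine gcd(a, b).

From gcd × lcm = ab: gcd = 7824675 / 411825 = 19.

19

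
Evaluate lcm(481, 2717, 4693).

481 = 13 · 37; 2717 = 11 · 13 · 19; 4693 = 13 · 19²
lcm takes max exponent of each prime: 11 · 13 · 19² · 37 = 1910051

1910051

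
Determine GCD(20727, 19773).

20727 = 3² · 7² · 47
19773 = 3² · 13³
Common: 3² = 9

9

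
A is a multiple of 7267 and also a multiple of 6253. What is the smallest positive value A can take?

268879

gcd first: 7267 = 1·6253 + 1014; 6253 = 6·1014 + 169; 1014 = 6·169 + 0 → gcd = 169
lcm = 7267·6253/gcd = 45440551/169 = 268879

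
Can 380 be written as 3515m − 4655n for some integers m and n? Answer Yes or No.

By Bézout, 3515m − 4655n = 380 has integer solutions iff gcd(3515, 4655) | 380.
Euclid: 4655 = 1·3515 + 1140; 3515 = 3·1140 + 95; 1140 = 12·95 + 0. gcd = 95; 380 mod 95 = 0. Yes.

Yes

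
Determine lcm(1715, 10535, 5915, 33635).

lcm(1715, 10535) = 1715·10535/gcd = 18067525/245 = 73745
lcm(73745, 5915) = 73745·5915/gcd = 436201675/35 = 12462905
lcm(12462905, 33635) = 12462905·33635/gcd = 419189809675/35 = 11976851705

11976851705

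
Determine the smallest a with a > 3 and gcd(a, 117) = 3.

6

Multiples of 3 above 3: 3·2, 3·3, … . Need the cofactor coprime to 117/3 = 39.
Checking s = 2, 3, … the first with gcd(s, 39) = 1 is s = 2, giving 6.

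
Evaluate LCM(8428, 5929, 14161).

294718732

8428 = 2² · 7² · 43; 5929 = 7² · 11²; 14161 = 7² · 17²
lcm takes max exponent of each prime: 2² · 7² · 11² · 17² · 43 = 294718732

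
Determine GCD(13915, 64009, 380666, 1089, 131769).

gcd(13915, 64009): 64009 = 4·13915 + 8349; 13915 = 1·8349 + 5566; 8349 = 1·5566 + 2783; 5566 = 2·2783 + 0 → 2783
gcd(2783, 380666): 380666 = 136·2783 + 2178; 2783 = 1·2178 + 605; 2178 = 3·605 + 363; 605 = 1·363 + 242; 363 = 1·242 + 121; 242 = 2·121 + 0 → 121
gcd(121, 1089): 1089 = 9·121 + 0 → 121
gcd(121, 131769): 131769 = 1089·121 + 0 → 121

121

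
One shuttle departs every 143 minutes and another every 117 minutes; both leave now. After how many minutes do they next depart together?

1287

143 = 11 · 13; 117 = 3² · 13
max exponents: 3² · 11 · 13 = 1287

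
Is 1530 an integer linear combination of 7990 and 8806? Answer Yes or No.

Yes

gcd(7990, 8806): 8806 = 1·7990 + 816; 7990 = 9·816 + 646; 816 = 1·646 + 170; 646 = 3·170 + 136; 170 = 1·136 + 34; 136 = 4·34 + 0 → 34
34 divides 1530, so a solution exists.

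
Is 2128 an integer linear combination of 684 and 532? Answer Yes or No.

Yes

By Bézout, 684m + 532n = 2128 has integer solutions iff gcd(684, 532) | 2128.
Euclid: 684 = 1·532 + 152; 532 = 3·152 + 76; 152 = 2·76 + 0. gcd = 76; 2128 mod 76 = 0. Yes.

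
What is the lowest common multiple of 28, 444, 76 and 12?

59052

lcm(28, 444) = 28·444/gcd = 12432/4 = 3108
lcm(3108, 76) = 3108·76/gcd = 236208/4 = 59052
lcm(59052, 12) = 59052·12/gcd = 708624/12 = 59052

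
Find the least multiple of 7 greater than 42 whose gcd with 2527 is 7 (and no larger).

Multiples of 7 above 42: 7·7, 7·8, … . Need the cofactor coprime to 2527/7 = 361.
Checking s = 7, 8, … the first with gcd(s, 361) = 1 is s = 7, giving 49.

49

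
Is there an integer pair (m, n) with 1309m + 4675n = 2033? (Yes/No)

gcd(1309, 4675): 4675 = 3·1309 + 748; 1309 = 1·748 + 561; 748 = 1·561 + 187; 561 = 3·187 + 0 → 187
187 does not divide 2033, so a solution does not exist.

No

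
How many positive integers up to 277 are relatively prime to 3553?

Prime factors of 3553: 11, 17, 19. Count integers ≤ 277 divisible by none of them.
By inclusion–exclusion: 277 − ⌊277/11⌋ − ⌊277/17⌋ − ⌊277/19⌋ + ⌊277/187⌋ + ⌊277/209⌋ + ⌊277/323⌋ − ⌊277/3553⌋ = 224.

224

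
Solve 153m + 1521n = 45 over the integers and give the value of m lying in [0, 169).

50

Reduce mod 1521: 153m ≡ 45 (mod 1521). With g = gcd(153, 1521) = 9 dividing 45, divide through: 17m ≡ 5 (mod 169).
Since gcd(17, 169) = 1, m ≡ 5·(17)⁻¹ ≡ 50 (mod 169). Smallest non-negative: 50.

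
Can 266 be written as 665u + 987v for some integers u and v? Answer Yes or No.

gcd(665, 987): 987 = 1·665 + 322; 665 = 2·322 + 21; 322 = 15·21 + 7; 21 = 3·7 + 0 → 7
7 divides 266, so a solution exists.

Yes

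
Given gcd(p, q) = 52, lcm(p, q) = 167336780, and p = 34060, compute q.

p·q = gcd·lcm = 52·167336780 = 8701512560, so q = 8701512560/34060 = 255476.

255476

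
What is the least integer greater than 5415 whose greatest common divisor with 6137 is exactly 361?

6137 = 361·17. Any k with gcd(k, 6137) = 361 is a multiple of 361, say 361s, with s coprime to 17.
Need s > 5415/361, so s ≥ 16. First s ≥ 16 with gcd(s, 17) = 1 is s = 16. Thus k = 361·16 = 5776.

5776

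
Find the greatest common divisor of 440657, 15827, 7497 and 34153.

gcd(440657, 15827): 440657 = 27·15827 + 13328; 15827 = 1·13328 + 2499; 13328 = 5·2499 + 833; 2499 = 3·833 + 0 → 833
gcd(833, 7497): 7497 = 9·833 + 0 → 833
gcd(833, 34153): 34153 = 41·833 + 0 → 833

833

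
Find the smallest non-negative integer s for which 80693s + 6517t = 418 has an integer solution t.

262

Reduce mod 6517: 80693s ≡ 418 (mod 6517). With g = gcd(80693, 6517) = 19 dividing 418, divide through: 4247s ≡ 22 (mod 343).
Since gcd(4247, 343) = 1, s ≡ 22·(4247)⁻¹ ≡ 262 (mod 343). Smallest non-negative: 262.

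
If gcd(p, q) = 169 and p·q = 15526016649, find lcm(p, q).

For any two positive integers, gcd × lcm equals their product. Hence lcm = 15526016649 / 169 = 91869921.

91869921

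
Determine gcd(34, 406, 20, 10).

34 = 2 · 17; 406 = 2 · 7 · 29; 20 = 2² · 5; 10 = 2 · 5
gcd takes min exponent of each prime: 2 = 2

2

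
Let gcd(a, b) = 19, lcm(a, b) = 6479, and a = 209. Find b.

589

a·b = gcd·lcm = 19·6479 = 123101, so b = 123101/209 = 589.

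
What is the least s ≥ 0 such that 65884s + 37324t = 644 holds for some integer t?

1005

Euclid: 65884 = 1·37324 + 28560; 37324 = 1·28560 + 8764; 28560 = 3·8764 + 2268; 8764 = 3·2268 + 1960; 2268 = 1·1960 + 308; 1960 = 6·308 + 112; 308 = 2·112 + 84; 112 = 1·84 + 28; 84 = 3·28 + 0 → gcd = 28; 644 = 28·23.
Back-substitution yields 65884·(-362) + 37324·(639) = 28, so one solution is s = -362·23 = -8326, t = 639·23 = 14697.
Solutions in s differ by 37324/28 = 1333; the one in [0, 1333) is -8326 mod 1333 = 1005.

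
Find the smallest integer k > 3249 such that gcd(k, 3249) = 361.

3249 = 361·9. Any k with gcd(k, 3249) = 361 is a multiple of 361, say 361s, with s coprime to 9.
Need s > 3249/361, so s ≥ 10. First s ≥ 10 with gcd(s, 9) = 1 is s = 10. Thus k = 361·10 = 3610.

3610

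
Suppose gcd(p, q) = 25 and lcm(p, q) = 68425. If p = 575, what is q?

p·q = gcd·lcm = 25·68425 = 1710625, so q = 1710625/575 = 2975.

2975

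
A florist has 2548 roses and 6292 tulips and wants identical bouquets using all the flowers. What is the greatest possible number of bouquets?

52

Euclid: 6292 = 2·2548 + 1196; 2548 = 2·1196 + 156; 1196 = 7·156 + 104; 156 = 1·104 + 52; 104 = 2·52 + 0. Last nonzero remainder: 52.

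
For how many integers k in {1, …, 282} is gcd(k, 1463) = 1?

209

1463 = 7·11·19. Inclusion–exclusion on these primes:
282 − ⌊282/7⌋ − ⌊282/11⌋ − ⌊282/19⌋ + ⌊282/77⌋ + ⌊282/133⌋ + ⌊282/209⌋ − ⌊282/1463⌋ = 209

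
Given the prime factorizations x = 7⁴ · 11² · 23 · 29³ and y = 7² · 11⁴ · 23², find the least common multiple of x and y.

max exponent per prime: 7⁴ · 11⁴ · 23² · 29³ = 453536836466021

453536836466021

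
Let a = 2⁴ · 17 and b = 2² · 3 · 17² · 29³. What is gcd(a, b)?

68

min exponent per shared prime: 2² · 17 = 68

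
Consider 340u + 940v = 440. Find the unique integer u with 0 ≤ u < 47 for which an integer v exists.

40

Euclid: 940 = 2·340 + 260; 340 = 1·260 + 80; 260 = 3·80 + 20; 80 = 4·20 + 0 → gcd = 20; 440 = 20·22.
Back-substitution yields 340·(-11) + 940·(4) = 20, so one solution is u = -11·22 = -242, v = 4·22 = 88.
Solutions in u differ by 940/20 = 47; the one in [0, 47) is -242 mod 47 = 40.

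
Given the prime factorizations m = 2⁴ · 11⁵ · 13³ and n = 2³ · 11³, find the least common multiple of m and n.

5661264752

max exponent per prime: 2⁴ · 11⁵ · 13³ = 5661264752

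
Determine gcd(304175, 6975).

Euclid: 304175 = 43·6975 + 4250; 6975 = 1·4250 + 2725; 4250 = 1·2725 + 1525; 2725 = 1·1525 + 1200; 1525 = 1·1200 + 325; 1200 = 3·325 + 225; 325 = 1·225 + 100; 225 = 2·100 + 25; 100 = 4·25 + 0. Last nonzero remainder: 25.

25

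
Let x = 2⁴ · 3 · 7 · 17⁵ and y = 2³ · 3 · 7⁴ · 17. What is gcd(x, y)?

min exponent per shared prime: 2³ · 3 · 7 · 17 = 2856

2856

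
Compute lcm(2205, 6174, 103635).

lcm(2205, 6174) = 2205·6174/gcd = 13613670/441 = 30870
lcm(30870, 103635) = 30870·103635/gcd = 3199212450/2205 = 1450890

1450890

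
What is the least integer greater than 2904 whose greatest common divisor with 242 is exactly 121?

3025

Multiples of 121 above 2904: 121·25, 121·26, … . Need the cofactor coprime to 242/121 = 2.
Checking s = 25, 26, … the first with gcd(s, 2) = 1 is s = 25, giving 3025.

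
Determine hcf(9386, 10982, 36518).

38

9386 = 2 · 13 · 19²; 10982 = 2 · 17² · 19; 36518 = 2 · 19 · 31²
gcd takes min exponent of each prime: 2 · 19 = 38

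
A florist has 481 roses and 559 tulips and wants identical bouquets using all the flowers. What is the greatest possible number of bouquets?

Euclid: 559 = 1·481 + 78; 481 = 6·78 + 13; 78 = 6·13 + 0. Last nonzero remainder: 13.

13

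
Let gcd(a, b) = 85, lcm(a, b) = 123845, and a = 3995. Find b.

Using ab = gcd(a,b)·lcm(a,b) = 85·123845 = 10526825, we get b = 10526825/3995 = 2635.

2635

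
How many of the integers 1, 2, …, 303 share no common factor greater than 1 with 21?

Prime factors of 21: 3, 7. Count integers ≤ 303 divisible by none of them.
By inclusion–exclusion: 303 − ⌊303/3⌋ − ⌊303/7⌋ + ⌊303/21⌋ = 173.

173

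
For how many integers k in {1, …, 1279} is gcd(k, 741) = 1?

741 = 3·13·19. Inclusion–exclusion on these primes:
1279 − ⌊1279/3⌋ − ⌊1279/13⌋ − ⌊1279/19⌋ + ⌊1279/39⌋ + ⌊1279/57⌋ + ⌊1279/247⌋ − ⌊1279/741⌋ = 746

746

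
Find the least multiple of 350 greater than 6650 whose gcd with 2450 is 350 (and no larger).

7000

gcd(t, 2450) = 350 forces 350 | t; write t = 350s. Then gcd(350s, 350·7) = 350·gcd(s, 7), so need gcd(s, 7) = 1.
350s > 6650 gives s ≥ 20. The least s ≥ 20 coprime to 7 is 20, so t = 350·20 = 7000.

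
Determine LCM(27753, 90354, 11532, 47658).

1160062332444444

lcm(27753, 90354) = 27753·90354/gcd = 2507594562/33 = 75987714
lcm(75987714, 11532) = 75987714·11532/gcd = 876290317848/6 = 146048386308
lcm(146048386308, 47658) = 146048386308·47658/gcd = 6960373994666664/6 = 1160062332444444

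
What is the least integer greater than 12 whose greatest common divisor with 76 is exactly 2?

14

Multiples of 2 above 12: 2·7, 2·8, … . Need the cofactor coprime to 76/2 = 38.
Checking s = 7, 8, … the first with gcd(s, 38) = 1 is s = 7, giving 14.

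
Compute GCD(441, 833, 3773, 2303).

gcd(441, 833): 833 = 1·441 + 392; 441 = 1·392 + 49; 392 = 8·49 + 0 → 49
gcd(49, 3773): 3773 = 77·49 + 0 → 49
gcd(49, 2303): 2303 = 47·49 + 0 → 49

49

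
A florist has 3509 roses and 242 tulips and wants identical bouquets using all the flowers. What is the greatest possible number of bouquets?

Euclid: 3509 = 14·242 + 121; 242 = 2·121 + 0. Last nonzero remainder: 121.

121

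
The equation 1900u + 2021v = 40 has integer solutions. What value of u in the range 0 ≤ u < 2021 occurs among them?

Euclid: 2021 = 1·1900 + 121; 1900 = 15·121 + 85; 121 = 1·85 + 36; 85 = 2·36 + 13; 36 = 2·13 + 10; 13 = 1·10 + 3; 10 = 3·3 + 1; 3 = 3·1 + 0 → gcd = 1; 40 = 1·40.
Back-substitution yields 1900·(-618) + 2021·(581) = 1, so one solution is u = -618·40 = -24720, v = 581·40 = 23240.
Solutions in u differ by 2021/1 = 2021; the one in [0, 2021) is -24720 mod 2021 = 1553.

1553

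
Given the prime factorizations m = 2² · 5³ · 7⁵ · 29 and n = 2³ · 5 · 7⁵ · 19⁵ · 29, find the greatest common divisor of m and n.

9748060

min exponent per shared prime: 2² · 5 · 7⁵ · 29 = 9748060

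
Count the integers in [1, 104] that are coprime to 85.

79

Prime factors of 85: 5, 17. Count integers ≤ 104 divisible by none of them.
By inclusion–exclusion: 104 − ⌊104/5⌋ − ⌊104/17⌋ + ⌊104/85⌋ = 79.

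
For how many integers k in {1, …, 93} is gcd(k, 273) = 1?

273 = 3·7·13. Inclusion–exclusion on these primes:
93 − ⌊93/3⌋ − ⌊93/7⌋ − ⌊93/13⌋ + ⌊93/21⌋ + ⌊93/39⌋ + ⌊93/91⌋ − ⌊93/273⌋ = 49

49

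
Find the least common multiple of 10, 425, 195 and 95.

10 = 2 · 5; 425 = 5² · 17; 195 = 3 · 5 · 13; 95 = 5 · 19
lcm takes max exponent of each prime: 2 · 3 · 5² · 13 · 17 · 19 = 629850

629850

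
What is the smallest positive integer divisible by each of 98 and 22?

98 = 2 · 7²; 22 = 2 · 11
max exponents: 2 · 7² · 11 = 1078

1078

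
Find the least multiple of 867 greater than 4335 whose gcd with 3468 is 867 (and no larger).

6069

Multiples of 867 above 4335: 867·6, 867·7, … . Need the cofactor coprime to 3468/867 = 4.
Checking s = 6, 7, … the first with gcd(s, 4) = 1 is s = 7, giving 6069.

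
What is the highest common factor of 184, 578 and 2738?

184 = 2³ · 23; 578 = 2 · 17²; 2738 = 2 · 37²
gcd takes min exponent of each prime: 2 = 2

2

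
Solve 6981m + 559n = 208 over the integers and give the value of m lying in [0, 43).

11

Euclid: 6981 = 12·559 + 273; 559 = 2·273 + 13; 273 = 21·13 + 0 → gcd = 13; 208 = 13·16.
Back-substitution yields 6981·(-2) + 559·(25) = 13, so one solution is m = -2·16 = -32, n = 25·16 = 400.
Solutions in m differ by 559/13 = 43; the one in [0, 43) is -32 mod 43 = 11.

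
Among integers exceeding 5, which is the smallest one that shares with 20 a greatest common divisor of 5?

15

Multiples of 5 above 5: 5·2, 5·3, … . Need the cofactor coprime to 20/5 = 4.
Checking s = 2, 3, … the first with gcd(s, 4) = 1 is s = 3, giving 15.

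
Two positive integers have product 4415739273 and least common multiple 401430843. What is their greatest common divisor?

From gcd × lcm = mn: gcd = 4415739273 / 401430843 = 11.

11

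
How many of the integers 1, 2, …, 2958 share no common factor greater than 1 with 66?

66 = 2·3·11. Inclusion–exclusion on these primes:
2958 − ⌊2958/2⌋ − ⌊2958/3⌋ − ⌊2958/11⌋ + ⌊2958/6⌋ + ⌊2958/22⌋ + ⌊2958/33⌋ − ⌊2958/66⌋ = 897

897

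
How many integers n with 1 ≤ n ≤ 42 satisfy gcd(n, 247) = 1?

37

247 = 13·19. Inclusion–exclusion on these primes:
42 − ⌊42/13⌋ − ⌊42/19⌋ + ⌊42/247⌋ = 37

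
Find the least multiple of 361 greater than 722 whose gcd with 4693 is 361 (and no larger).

1083

4693 = 361·13. Any a with gcd(a, 4693) = 361 is a multiple of 361, say 361s, with s coprime to 13.
Need s > 722/361, so s ≥ 3. First s ≥ 3 with gcd(s, 13) = 1 is s = 3. Thus a = 361·3 = 1083.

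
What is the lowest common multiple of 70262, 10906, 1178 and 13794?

226918928082

lcm(70262, 10906) = 70262·10906/gcd = 766277372/38 = 20165194
lcm(20165194, 1178) = 20165194·1178/gcd = 23754598532/38 = 625121014
lcm(625121014, 13794) = 625121014·13794/gcd = 8622919267116/38 = 226918928082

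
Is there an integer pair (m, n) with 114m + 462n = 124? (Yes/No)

gcd(114, 462): 462 = 4·114 + 6; 114 = 19·6 + 0 → 6
6 does not divide 124, so a solution does not exist.

No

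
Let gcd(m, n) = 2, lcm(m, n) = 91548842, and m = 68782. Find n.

Using mn = gcd(m,n)·lcm(m,n) = 2·91548842 = 183097684, we get n = 183097684/68782 = 2662.

2662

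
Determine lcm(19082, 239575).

653081450

19082 = 2 · 7 · 29 · 47; 239575 = 5² · 7 · 37²
max exponents: 2 · 5² · 7 · 29 · 37² · 47 = 653081450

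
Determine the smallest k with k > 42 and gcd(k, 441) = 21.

84

441 = 21·21. Any k with gcd(k, 441) = 21 is a multiple of 21, say 21s, with s coprime to 21.
Need s > 42/21, so s ≥ 3. First s ≥ 3 with gcd(s, 21) = 1 is s = 4. Thus k = 21·4 = 84.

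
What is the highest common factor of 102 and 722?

102 = 2 · 3 · 17
722 = 2 · 19²
Common: 2 = 2

2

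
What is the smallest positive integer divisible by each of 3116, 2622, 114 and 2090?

3116 = 2² · 19 · 41; 2622 = 2 · 3 · 19 · 23; 114 = 2 · 3 · 19; 2090 = 2 · 5 · 11 · 19
lcm takes max exponent of each prime: 2² · 3 · 5 · 11 · 19 · 23 · 41 = 11825220

11825220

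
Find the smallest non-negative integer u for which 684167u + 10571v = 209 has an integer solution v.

943

Reduce mod 10571: 684167u ≡ 209 (mod 10571). With g = gcd(684167, 10571) = 11 dividing 209, divide through: 62197u ≡ 19 (mod 961).
Since gcd(62197, 961) = 1, u ≡ 19·(62197)⁻¹ ≡ 943 (mod 961). Smallest non-negative: 943.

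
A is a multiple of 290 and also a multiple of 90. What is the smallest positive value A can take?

290 = 2 · 5 · 29; 90 = 2 · 3² · 5
max exponents: 2 · 3² · 5 · 29 = 2610

2610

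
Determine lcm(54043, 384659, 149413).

54043 = 11 · 17³; 384659 = 11³ · 17²; 149413 = 11 · 17² · 47
lcm takes max exponent of each prime: 11³ · 17³ · 47 = 307342541

307342541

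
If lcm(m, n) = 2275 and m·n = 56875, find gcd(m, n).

gcd·lcm = product, so gcd = 56875/2275 = 25.

25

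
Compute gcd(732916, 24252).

4

Euclid: 732916 = 30·24252 + 5356; 24252 = 4·5356 + 2828; 5356 = 1·2828 + 2528; 2828 = 1·2528 + 300; 2528 = 8·300 + 128; 300 = 2·128 + 44; 128 = 2·44 + 40; 44 = 1·40 + 4; 40 = 10·4 + 0. Last nonzero remainder: 4.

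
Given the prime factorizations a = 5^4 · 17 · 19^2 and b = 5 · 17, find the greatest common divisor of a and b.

min exponent per shared prime: 5 · 17 = 85

85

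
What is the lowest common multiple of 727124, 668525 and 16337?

727124 = 2² · 17³ · 37; 668525 = 5² · 11² · 13 · 17; 16337 = 17 · 31²
lcm takes max exponent of each prime: 2² · 5² · 11² · 13 · 17³ · 31² · 37 = 27478979399300

27478979399300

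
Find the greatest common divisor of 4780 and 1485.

5

4780 = 2² · 5 · 239
1485 = 3³ · 5 · 11
Common: 5 = 5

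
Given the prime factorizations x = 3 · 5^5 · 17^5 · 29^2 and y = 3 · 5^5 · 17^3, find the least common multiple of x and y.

11194685034375

max exponent per prime: 3 · 5^5 · 17^5 · 29^2 = 11194685034375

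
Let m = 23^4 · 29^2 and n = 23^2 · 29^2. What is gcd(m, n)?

444889

min exponent per shared prime: 23^2 · 29^2 = 444889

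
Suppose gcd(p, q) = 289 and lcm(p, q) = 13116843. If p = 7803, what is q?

p·q = gcd·lcm = 289·13116843 = 3790767627, so q = 3790767627/7803 = 485809.

485809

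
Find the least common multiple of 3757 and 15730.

4545970

3757 = 13 · 17²; 15730 = 2 · 5 · 11² · 13
max exponents: 2 · 5 · 11² · 13 · 17² = 4545970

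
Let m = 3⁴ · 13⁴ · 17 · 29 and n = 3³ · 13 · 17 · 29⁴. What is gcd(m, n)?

173043

min exponent per shared prime: 3³ · 13 · 17 · 29 = 173043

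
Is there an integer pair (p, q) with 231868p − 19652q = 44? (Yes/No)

gcd(231868, 19652): 231868 = 11·19652 + 15696; 19652 = 1·15696 + 3956; 15696 = 3·3956 + 3828; 3956 = 1·3828 + 128; 3828 = 29·128 + 116; 128 = 1·116 + 12; 116 = 9·12 + 8; 12 = 1·8 + 4; 8 = 2·4 + 0 → 4
4 divides 44, so a solution exists.

Yes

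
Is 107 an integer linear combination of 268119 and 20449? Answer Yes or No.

Yes

By Bézout, 268119x + 20449y = 107 has integer solutions iff gcd(268119, 20449) | 107.
Euclid: 268119 = 13·20449 + 2282; 20449 = 8·2282 + 2193; 2282 = 1·2193 + 89; 2193 = 24·89 + 57; 89 = 1·57 + 32; 57 = 1·32 + 25; 32 = 1·25 + 7; 25 = 3·7 + 4; 7 = 1·4 + 3; 4 = 1·3 + 1; 3 = 3·1 + 0. gcd = 1; 107 mod 1 = 0. Yes.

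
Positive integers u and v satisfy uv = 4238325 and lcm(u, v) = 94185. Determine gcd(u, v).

45

gcd·lcm = product, so gcd = 4238325/94185 = 45.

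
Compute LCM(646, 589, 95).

100130

646 = 2 · 17 · 19; 589 = 19 · 31; 95 = 5 · 19
lcm takes max exponent of each prime: 2 · 5 · 17 · 19 · 31 = 100130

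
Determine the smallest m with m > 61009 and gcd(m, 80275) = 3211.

Multiples of 3211 above 61009: 3211·20, 3211·21, … . Need the cofactor coprime to 80275/3211 = 25.
Checking s = 20, 21, … the first with gcd(s, 25) = 1 is s = 21, giving 67431.

67431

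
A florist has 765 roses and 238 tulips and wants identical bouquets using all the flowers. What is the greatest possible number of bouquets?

765 = 3² · 5 · 17
238 = 2 · 7 · 17
Common: 17 = 17

17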